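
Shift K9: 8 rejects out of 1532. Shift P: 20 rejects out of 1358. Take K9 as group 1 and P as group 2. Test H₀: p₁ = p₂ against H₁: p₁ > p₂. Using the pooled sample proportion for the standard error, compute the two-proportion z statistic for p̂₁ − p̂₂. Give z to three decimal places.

p̂₁ = 8/1532 = 0.005222, p̂₂ = 20/1358 = 0.014728.
Pooled p̂ = (8+20)/(1532+1358) = 28/2890 = 0.009689.
SE = √(p̂(1−p̂)(1/n₁+1/n₂)) = √(0.009689·0.990311·0.00138912) = √(1.33282e-05) = 0.003651.
z = (0.005222 − 0.014728)/0.003651 = -0.009506/0.003651 = -2.604.
p-value = P(Z > -2.604) ≈ 0.9954.

z = -2.604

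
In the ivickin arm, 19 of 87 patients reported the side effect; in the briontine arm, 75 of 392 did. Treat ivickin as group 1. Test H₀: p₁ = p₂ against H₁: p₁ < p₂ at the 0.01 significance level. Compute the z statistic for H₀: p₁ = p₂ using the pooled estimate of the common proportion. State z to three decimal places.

p̂₁ = 19/87 = 0.21839, p̂₂ = 75/392 = 0.19133.
Pooled p̂ = (19+75)/(87+392) = 94/479 = 0.19624.
SE = √(p̂(1−p̂)(1/n₁+1/n₂)) = √(0.19624·0.80376·0.0140453) = √(0.00221538) = 0.04707.
z = (0.21839 − 0.19133)/0.04707 = 0.02706/0.04707 = 0.575.
p-value = P(Z < 0.575) ≈ 0.7174, so at α = 0.01 we fail to reject H₀.

z = 0.575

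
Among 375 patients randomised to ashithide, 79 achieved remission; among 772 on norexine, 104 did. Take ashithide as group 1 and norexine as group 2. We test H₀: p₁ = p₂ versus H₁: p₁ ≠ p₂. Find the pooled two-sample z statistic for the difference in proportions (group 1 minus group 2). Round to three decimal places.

z = 3.295

p̂₁ = 79/375 = 0.21067, p̂₂ = 104/772 = 0.13472.
Pooled p̂ = (79+104)/(375+772) = 183/1147 = 0.15955.
SE = √(p̂(1−p̂)(1/n₁+1/n₂)) = √(0.15955·0.84045·0.003962) = √(0.000531271) = 0.02305.
z = (0.21067 − 0.13472)/0.02305 = 0.07595/0.02305 = 3.295.
p-value = 2·P(Z > 3.295) ≈ 0.0010.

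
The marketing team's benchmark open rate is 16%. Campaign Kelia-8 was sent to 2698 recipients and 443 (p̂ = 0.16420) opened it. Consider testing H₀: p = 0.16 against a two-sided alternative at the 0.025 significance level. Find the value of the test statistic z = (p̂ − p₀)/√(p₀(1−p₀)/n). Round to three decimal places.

z = 0.594

p̂ = 443/2698 = 0.1641957.
Under H₀, SE = √(0.16·0.84/2698) = √(4.98147e-05) = 0.0070580.
z = (0.1641957 − 0.16)/0.0070580 = 0.0041957/0.0070580 = 0.594.
p-value = 2·P(Z > 0.594) ≈ 0.5522. With α = 0.025, fail to reject H₀.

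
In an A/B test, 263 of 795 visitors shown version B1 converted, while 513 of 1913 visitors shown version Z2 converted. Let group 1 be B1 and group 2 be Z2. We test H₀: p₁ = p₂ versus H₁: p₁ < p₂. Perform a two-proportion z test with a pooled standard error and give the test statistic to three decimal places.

z = 3.284

p̂₁ = 263/795 = 0.33082, p̂₂ = 513/1913 = 0.26817.
Pooled p̂ = (263+513)/(795+1913) = 776/2708 = 0.28656.
SE = √(p̂(1−p̂)(1/n₁+1/n₂)) = √(0.28656·0.71344·0.0017806) = √(0.000364031) = 0.01908.
z = (0.33082 − 0.26817)/0.01908 = 0.06265/0.01908 = 3.284.
p-value = P(Z < 3.284) ≈ 0.9995.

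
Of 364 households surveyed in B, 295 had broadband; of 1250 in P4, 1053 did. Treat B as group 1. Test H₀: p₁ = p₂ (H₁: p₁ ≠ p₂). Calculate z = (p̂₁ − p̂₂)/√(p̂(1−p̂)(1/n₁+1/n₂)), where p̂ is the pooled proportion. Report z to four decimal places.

z = -1.4464

p̂₁ = 295/364 = 0.810440, p̂₂ = 1053/1250 = 0.842400.
Pooled p̂ = (295+1053)/(364+1250) = 1348/1614 = 0.835192.
SE = √(0.137646 × 0.00354725) = 0.022097.
z = (0.810440 − 0.842400)/0.022097 = -0.031960/0.022097 = -1.4464.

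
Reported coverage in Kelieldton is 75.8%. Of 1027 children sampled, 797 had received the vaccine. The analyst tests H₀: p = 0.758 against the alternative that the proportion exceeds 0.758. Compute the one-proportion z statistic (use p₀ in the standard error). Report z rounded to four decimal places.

z = 1.3503

p̂ = 797/1027 ≈ 0.776047.
SE = √(p₀(1−p₀)/n) = √(0.18344/1027) = 0.013365.
z = (0.776047 − 0.758)/0.013365 = 0.018047/0.013365 = 1.3503.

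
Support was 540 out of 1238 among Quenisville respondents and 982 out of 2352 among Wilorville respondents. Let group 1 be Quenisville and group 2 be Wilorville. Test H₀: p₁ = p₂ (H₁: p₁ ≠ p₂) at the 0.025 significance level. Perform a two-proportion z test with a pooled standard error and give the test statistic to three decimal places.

p̂₁ = 540/1238 ≈ 0.43619, p̂₂ = 982/2352 ≈ 0.41752.
Pooled p̂ = (540+982)/(1238+2352) = 1522/3590 = 0.42396.
SE = √(p̂(1−p̂)(1/n₁+1/n₂)) = √(0.42396·0.57604·0.00123292) = √(0.000301101) = 0.01735.
z = (0.43619 − 0.41752)/0.01735 = 0.01867/0.01735 = 1.076.
p-value = 2·P(Z > 1.076) ≈ 0.2819; since p > α = 0.025, fail to reject H₀.

z = 1.076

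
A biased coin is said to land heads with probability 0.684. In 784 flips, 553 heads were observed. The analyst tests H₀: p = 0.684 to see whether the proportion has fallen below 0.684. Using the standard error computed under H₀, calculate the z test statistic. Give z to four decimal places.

p̂ = 553/784 ≈ 0.705357.
Under H₀, SE = √(0.684·0.316/784) = √(0.000275694) = 0.016604.
z = (0.705357 − 0.684)/0.016604 = 0.021357/0.016604 = 1.2863.
p-value = P(Z < 1.286) ≈ 0.9008.

z = 1.2863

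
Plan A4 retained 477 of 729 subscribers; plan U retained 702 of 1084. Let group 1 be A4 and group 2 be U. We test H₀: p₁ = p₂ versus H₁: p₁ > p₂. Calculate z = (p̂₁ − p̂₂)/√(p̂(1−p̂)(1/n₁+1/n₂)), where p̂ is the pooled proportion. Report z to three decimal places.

z = 0.294

p̂₁ = 477/729 ≈ 0.65432, p̂₂ = 702/1084 ≈ 0.64760.
Pooled p̂ = (477+702)/(729+1084) = 1179/1813 = 0.65030.
SE = √(p̂(1−p̂)(1/n₁+1/n₂)) = √(0.65030·0.34970·0.00229425) = √(0.000521733) = 0.02284.
z = (0.65432 − 0.64760)/0.02284 = 0.00672/0.02284 = 0.294.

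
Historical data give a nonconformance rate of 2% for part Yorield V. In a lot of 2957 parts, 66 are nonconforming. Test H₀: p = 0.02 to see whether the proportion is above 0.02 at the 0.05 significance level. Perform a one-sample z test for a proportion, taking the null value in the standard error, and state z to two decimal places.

z = 0.90

p̂ = 66/2957 = 0.02232.
SE = √(p₀(1−p₀)/n) = √(0.0196/2957) = 0.00257.
z = (0.02232 − 0.02)/0.00257 = 0.00232/0.00257 = 0.90.
p-value = P(Z > 0.901) ≈ 0.1838; since p > α = 0.05, fail to reject H₀.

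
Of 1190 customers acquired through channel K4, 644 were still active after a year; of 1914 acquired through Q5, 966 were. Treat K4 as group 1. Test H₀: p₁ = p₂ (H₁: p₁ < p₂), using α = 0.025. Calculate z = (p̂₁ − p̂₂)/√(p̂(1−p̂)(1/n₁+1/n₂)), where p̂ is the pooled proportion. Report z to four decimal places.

z = 1.9774

p̂₁ = 644/1190 ≈ 0.541176, p̂₂ = 966/1914 ≈ 0.504702.
Pooled p̂ = (644+966)/(1190+1914) = 1610/3104 = 0.518686.
SE = √(p̂(1−p̂)(1/n₁+1/n₂)) = √(0.518686·0.481314·0.0013628) = √(0.000340225) = 0.018445.
z = (0.541176 − 0.504702)/0.018445 = 0.036474/0.018445 = 1.9774.
p-value = P(Z < 1.977) ≈ 0.9760, so at α = 0.025 we fail to reject H₀.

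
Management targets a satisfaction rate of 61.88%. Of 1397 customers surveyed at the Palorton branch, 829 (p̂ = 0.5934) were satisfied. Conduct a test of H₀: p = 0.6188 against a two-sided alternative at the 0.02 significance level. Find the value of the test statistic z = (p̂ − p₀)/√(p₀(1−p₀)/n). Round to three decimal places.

p̂ = 829/1397 = 0.593414.
SE = √(p₀(1−p₀)/n) = √(0.23589/1397) = 0.012994.
z = (0.593414 − 0.6188)/0.012994 = -0.025386/0.012994 = -1.954.
Two-sided p-value ≈ 2·Φ(−1.954) = 0.0507. With α = 0.02, fail to reject H₀.

z = -1.954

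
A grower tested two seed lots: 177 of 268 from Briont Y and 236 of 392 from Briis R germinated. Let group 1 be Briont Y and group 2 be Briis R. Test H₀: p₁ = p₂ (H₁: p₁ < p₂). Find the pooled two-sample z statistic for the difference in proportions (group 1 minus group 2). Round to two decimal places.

p̂₁ = 177/268 ≈ 0.6604, p̂₂ = 236/392 ≈ 0.6020.
Pooled p̂ = (177+236)/(268+392) = 413/660 = 0.6258.
SE = √(p̂(1−p̂)(1/n₁+1/n₂)) = √(0.6258·0.3742·0.00628236) = √(0.00147124) = 0.0384.
z = (0.6604 − 0.6020)/0.0384 = 0.0584/0.0384 = 1.52.

z = 1.52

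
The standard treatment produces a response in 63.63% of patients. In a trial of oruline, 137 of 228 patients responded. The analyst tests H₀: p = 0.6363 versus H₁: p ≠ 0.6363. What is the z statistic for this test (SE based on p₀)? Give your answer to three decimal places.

p̂ = 137/228 ≈ 0.60088.
Under H₀, SE = √(0.6363·0.3637/228) = √(0.00101501) = 0.03186.
z = (0.60088 − 0.6363)/0.03186 = -0.03542/0.03186 = -1.112.
p-value = 2·P(Z > 1.112) ≈ 0.2662.

z = -1.112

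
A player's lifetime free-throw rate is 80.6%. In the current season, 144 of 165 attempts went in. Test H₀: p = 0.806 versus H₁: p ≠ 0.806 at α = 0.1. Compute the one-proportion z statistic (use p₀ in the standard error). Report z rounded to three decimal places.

p̂ = 144/165 ≈ 0.87273.
Under H₀, SE = √(0.806·0.194/165) = √(0.000947661) = 0.03078.
z = (0.87273 − 0.806)/0.03078 = 0.06673/0.03078 = 2.168.
p-value = 2·P(Z > 2.168) ≈ 0.0302; since p < α = 0.1, reject H₀.

z = 2.168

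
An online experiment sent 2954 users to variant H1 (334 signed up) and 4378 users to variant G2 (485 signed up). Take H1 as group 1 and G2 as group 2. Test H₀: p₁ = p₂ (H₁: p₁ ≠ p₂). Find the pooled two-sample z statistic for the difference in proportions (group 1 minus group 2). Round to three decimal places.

p̂₁ = 334/2954 = 0.11307, p̂₂ = 485/4378 = 0.11078.
Pooled p̂ = (334+485)/(2954+4378) = 819/7332 = 0.11170.
SE = √(0.0992248 × 0.000566939) = 0.00750.
z = (0.11307 − 0.11078)/0.00750 = 0.00229/0.00750 = 0.305.

z = 0.305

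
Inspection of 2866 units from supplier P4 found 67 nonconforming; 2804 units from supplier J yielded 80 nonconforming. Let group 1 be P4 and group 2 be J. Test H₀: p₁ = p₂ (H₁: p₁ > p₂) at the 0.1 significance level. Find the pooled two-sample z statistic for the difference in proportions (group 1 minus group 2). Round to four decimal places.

p̂₁ = 67/2866 ≈ 0.023378, p̂₂ = 80/2804 ≈ 0.028531.
Pooled p̂ = (67+80)/(2866+2804) = 147/5670 = 0.025926.
SE = √(p̂(1−p̂)(1/n₁+1/n₂)) = √(0.025926·0.974074·0.000705552) = √(1.78178e-05) = 0.004221.
z = (0.023378 − 0.028531)/0.004221 = -0.005153/0.004221 = -1.2208.
p-value = P(Z > -1.221) ≈ 0.8889. With α = 0.1, fail to reject H₀.

z = -1.2208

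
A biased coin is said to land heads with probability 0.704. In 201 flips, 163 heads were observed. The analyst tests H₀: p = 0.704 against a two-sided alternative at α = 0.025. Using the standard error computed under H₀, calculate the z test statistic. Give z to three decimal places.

z = 3.321

p̂ = 163/201 ≈ 0.81095.
Standard error under H₀: √(0.704×0.296/201) = 0.03220.
z = (0.81095 − 0.704)/0.03220 = 0.10695/0.03220 = 3.321.
p-value = 2·P(Z > 3.321) ≈ 0.0009, so at α = 0.025 we reject H₀.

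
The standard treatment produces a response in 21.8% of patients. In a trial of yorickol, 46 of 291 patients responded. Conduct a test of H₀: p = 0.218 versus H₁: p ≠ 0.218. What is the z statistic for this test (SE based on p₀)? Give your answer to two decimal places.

p̂ = 46/291 ≈ 0.1581.
Standard error under H₀: √(0.218×0.782/291) = 0.0242.
z = (0.1581 − 0.218)/0.0242 = -0.0599/0.0242 = -2.48.

z = -2.48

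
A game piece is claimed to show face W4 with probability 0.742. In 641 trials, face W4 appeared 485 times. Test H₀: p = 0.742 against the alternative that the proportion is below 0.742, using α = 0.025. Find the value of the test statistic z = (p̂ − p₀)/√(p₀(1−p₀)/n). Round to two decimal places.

z = 0.85

p̂ = 485/641 ≈ 0.75663.
Under H₀, SE = √(0.742·0.258/641) = √(0.000298652) = 0.01728.
z = (0.75663 − 0.742)/0.01728 = 0.01463/0.01728 = 0.85.
p-value = P(Z < 0.847) ≈ 0.8014, so at α = 0.025 we fail to reject H₀.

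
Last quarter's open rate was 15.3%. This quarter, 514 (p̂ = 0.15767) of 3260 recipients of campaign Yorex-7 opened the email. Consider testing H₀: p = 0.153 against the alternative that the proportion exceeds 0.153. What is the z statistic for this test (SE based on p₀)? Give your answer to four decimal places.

z = 0.7405

p̂ = 514/3260 = 0.157669.
SE = √(p₀(1−p₀)/n) = √(0.12959/3260) = 0.006305.
z = (0.157669 − 0.153)/0.006305 = 0.004669/0.006305 = 0.7405.
p-value = P(Z > 0.740) ≈ 0.2295.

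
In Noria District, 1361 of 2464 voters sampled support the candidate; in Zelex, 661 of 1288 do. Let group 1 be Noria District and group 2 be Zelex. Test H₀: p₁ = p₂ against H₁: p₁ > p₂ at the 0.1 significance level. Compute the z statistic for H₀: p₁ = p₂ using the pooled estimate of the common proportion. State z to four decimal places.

z = 2.2845

p̂₁ = 1361/2464 = 0.5523539, p̂₂ = 661/1288 = 0.5131988.
Pooled p̂ = (1361+661)/(2464+1288) = 2022/3752 = 0.5389126.
SE = √(p̂(1−p̂)(1/n₁+1/n₂)) = √(0.5389126·0.4610874·0.00118224) = √(0.00029377) = 0.0171397.
z = (0.5523539 − 0.5131988)/0.0171397 = 0.0391551/0.0171397 = 2.2845.
p-value = P(Z > 2.284) ≈ 0.0112. With α = 0.1, reject H₀.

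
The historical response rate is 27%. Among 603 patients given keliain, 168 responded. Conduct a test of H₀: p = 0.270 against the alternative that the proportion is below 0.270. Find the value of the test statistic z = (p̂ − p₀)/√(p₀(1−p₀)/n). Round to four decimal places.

p̂ = 168/603 ≈ 0.278607.
Standard error under H₀: √(0.27×0.73/603) = 0.018079.
z = (0.278607 − 0.27)/0.018079 = 0.008607/0.018079 = 0.4761.
p-value = P(Z < 0.476) ≈ 0.6830.

z = 0.4761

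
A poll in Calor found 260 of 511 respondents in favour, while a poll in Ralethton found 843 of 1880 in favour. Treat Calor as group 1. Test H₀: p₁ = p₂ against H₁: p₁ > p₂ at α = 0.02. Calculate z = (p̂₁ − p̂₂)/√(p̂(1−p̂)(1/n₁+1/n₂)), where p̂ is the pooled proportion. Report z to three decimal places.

z = 2.429

p̂₁ = 260/511 ≈ 0.50881, p̂₂ = 843/1880 ≈ 0.44840.
Pooled p̂ = (260+843)/(511+1880) = 1103/2391 = 0.46131.
SE = √(0.248503 × 0.00248886) = 0.02487.
z = (0.50881 − 0.44840)/0.02487 = 0.06041/0.02487 = 2.429.
p-value = P(Z > 2.429) ≈ 0.0076, so at α = 0.02 we reject H₀.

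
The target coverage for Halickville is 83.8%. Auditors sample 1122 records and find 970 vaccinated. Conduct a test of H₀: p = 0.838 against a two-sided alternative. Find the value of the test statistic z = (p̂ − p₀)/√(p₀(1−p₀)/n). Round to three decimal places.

z = 2.412

p̂ = 970/1122 ≈ 0.86453.
Standard error under H₀: √(0.838×0.162/1122) = 0.01100.
z = (0.86453 − 0.838)/0.01100 = 0.02653/0.01100 = 2.412.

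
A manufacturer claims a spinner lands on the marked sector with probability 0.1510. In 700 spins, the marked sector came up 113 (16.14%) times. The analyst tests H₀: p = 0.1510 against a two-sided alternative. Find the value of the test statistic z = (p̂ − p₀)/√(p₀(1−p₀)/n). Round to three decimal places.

p̂ = 113/700 = 0.16143.
Under H₀, SE = √(0.151·0.849/700) = √(0.000183141) = 0.01353.
z = (0.16143 − 0.151)/0.01353 = 0.01043/0.01353 = 0.771.

z = 0.771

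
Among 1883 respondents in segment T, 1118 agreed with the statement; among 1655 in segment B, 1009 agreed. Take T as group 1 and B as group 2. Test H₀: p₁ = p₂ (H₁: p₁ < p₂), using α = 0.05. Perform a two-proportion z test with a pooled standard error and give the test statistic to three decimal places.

p̂₁ = 1118/1883 ≈ 0.59373, p̂₂ = 1009/1655 ≈ 0.60967.
Pooled p̂ = (1118+1009)/(1883+1655) = 2127/3538 = 0.60119.
SE = √(p̂(1−p̂)(1/n₁+1/n₂)) = √(0.60119·0.39881·0.0011353) = √(0.0002722) = 0.01650.
z = (0.59373 − 0.60967)/0.01650 = -0.01594/0.01650 = -0.966.
p-value = P(Z < -0.966) ≈ 0.1671, so at α = 0.05 we fail to reject H₀.

z = -0.966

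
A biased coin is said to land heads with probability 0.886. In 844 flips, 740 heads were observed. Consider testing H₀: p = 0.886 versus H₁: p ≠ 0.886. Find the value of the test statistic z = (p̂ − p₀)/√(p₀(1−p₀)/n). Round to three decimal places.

p̂ = 740/844 = 0.87678.
Under H₀, SE = √(0.886·0.114/844) = √(0.000119673) = 0.01094.
z = (0.87678 − 0.886)/0.01094 = -0.00922/0.01094 = -0.843.

z = -0.843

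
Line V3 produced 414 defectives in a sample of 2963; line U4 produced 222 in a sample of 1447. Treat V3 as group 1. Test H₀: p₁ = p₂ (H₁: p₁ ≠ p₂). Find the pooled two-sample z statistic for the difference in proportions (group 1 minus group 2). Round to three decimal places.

z = -1.216

p̂₁ = 414/2963 ≈ 0.13972, p̂₂ = 222/1447 ≈ 0.15342.
Pooled p̂ = (414+222)/(2963+1447) = 636/4410 = 0.14422.
SE = √(p̂(1−p̂)(1/n₁+1/n₂)) = √(0.14422·0.85578·0.00102858) = √(0.000126946) = 0.01127.
z = (0.13972 − 0.15342)/0.01127 = -0.01370/0.01127 = -1.216.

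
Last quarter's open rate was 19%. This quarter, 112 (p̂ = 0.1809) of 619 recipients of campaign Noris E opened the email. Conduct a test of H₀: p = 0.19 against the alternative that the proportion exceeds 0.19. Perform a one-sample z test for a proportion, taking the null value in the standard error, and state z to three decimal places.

z = -0.575

p̂ = 112/619 ≈ 0.18094.
Standard error under H₀: √(0.19×0.81/619) = 0.01577.
z = (0.18094 − 0.19)/0.01577 = -0.00906/0.01577 = -0.575.
p-value = P(Z > -0.575) ≈ 0.7173.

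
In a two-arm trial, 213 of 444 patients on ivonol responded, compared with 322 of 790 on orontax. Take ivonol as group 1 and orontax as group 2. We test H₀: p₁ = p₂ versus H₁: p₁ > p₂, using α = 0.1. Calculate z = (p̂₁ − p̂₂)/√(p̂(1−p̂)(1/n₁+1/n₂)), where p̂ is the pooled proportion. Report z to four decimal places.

z = 2.4541

p̂₁ = 213/444 ≈ 0.479730, p̂₂ = 322/790 ≈ 0.407595.
Pooled p̂ = (213+322)/(444+790) = 535/1234 = 0.433549.
SE = √(p̂(1−p̂)(1/n₁+1/n₂)) = √(0.433549·0.566451·0.00351808) = √(0.000863984) = 0.029394.
z = (0.479730 − 0.407595)/0.029394 = 0.072135/0.029394 = 2.4541.
p-value = P(Z > 2.454) ≈ 0.0071. With α = 0.1, reject H₀.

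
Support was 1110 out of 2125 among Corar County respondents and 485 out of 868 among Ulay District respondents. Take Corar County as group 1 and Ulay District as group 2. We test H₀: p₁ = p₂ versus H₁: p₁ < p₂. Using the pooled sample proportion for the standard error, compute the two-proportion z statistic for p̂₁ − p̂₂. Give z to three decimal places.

z = -1.811

p̂₁ = 1110/2125 ≈ 0.52235, p̂₂ = 485/868 ≈ 0.55876.
Pooled p̂ = (1110+485)/(2125+868) = 1595/2993 = 0.53291.
SE = √(0.248917 × 0.00162266) = 0.02010.
z = (0.52235 − 0.55876)/0.02010 = -0.03641/0.02010 = -1.811.
p-value = P(Z < -1.811) ≈ 0.0350.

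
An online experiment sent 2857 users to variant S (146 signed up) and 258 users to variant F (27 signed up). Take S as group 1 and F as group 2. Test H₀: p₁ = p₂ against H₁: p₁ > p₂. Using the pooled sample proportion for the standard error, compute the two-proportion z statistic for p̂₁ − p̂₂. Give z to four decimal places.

p̂₁ = 146/2857 = 0.0511026, p̂₂ = 27/258 = 0.1046512.
Pooled p̂ = (146+27)/(2857+258) = 173/3115 = 0.0555377.
SE = √(p̂(1−p̂)(1/n₁+1/n₂)) = √(0.0555377·0.9444623·0.00422599) = √(0.000221667) = 0.0148885.
z = (0.0511026 − 0.1046512)/0.0148885 = -0.0535486/0.0148885 = -3.5966.

z = -3.5966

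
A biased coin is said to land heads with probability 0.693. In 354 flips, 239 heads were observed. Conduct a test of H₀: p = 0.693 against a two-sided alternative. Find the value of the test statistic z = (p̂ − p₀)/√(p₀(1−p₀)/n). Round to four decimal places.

z = -0.7285

p̂ = 239/354 ≈ 0.675141.
Under H₀, SE = √(0.693·0.307/354) = √(0.000600992) = 0.024515.
z = (0.675141 − 0.693)/0.024515 = -0.017859/0.024515 = -0.7285.
p-value = 2·P(Z > 0.728) ≈ 0.4663.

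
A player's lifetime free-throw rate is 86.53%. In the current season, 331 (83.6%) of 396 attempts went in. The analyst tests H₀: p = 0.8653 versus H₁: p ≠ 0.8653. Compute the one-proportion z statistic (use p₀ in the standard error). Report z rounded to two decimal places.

p̂ = 331/396 ≈ 0.83586.
Under H₀, SE = √(0.8653·0.1347/396) = √(0.000294333) = 0.01716.
z = (0.83586 − 0.8653)/0.01716 = -0.02944/0.01716 = -1.72.

z = -1.72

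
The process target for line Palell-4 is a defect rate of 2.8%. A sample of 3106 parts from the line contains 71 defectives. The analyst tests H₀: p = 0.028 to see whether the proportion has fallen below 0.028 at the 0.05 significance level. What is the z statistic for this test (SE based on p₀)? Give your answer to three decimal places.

p̂ = 71/3106 ≈ 0.022859.
Under H₀, SE = √(0.028·0.972/3106) = √(8.7624e-06) = 0.002960.
z = (0.022859 − 0.028)/0.002960 = -0.005141/0.002960 = -1.737.
p-value = P(Z < -1.737) ≈ 0.0412, so at α = 0.05 we reject H₀.

z = -1.737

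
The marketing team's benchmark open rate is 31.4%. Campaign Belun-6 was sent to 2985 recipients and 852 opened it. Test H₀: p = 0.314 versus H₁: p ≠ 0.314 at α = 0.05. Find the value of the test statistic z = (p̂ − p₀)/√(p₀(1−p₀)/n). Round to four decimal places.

p̂ = 852/2985 ≈ 0.2854271.
SE = √(p₀(1−p₀)/n) = √(0.2154/2985) = 0.0084948.
z = (0.2854271 − 0.314)/0.0084948 = -0.0285729/0.0084948 = -3.3636.
Two-sided p-value ≈ 2·Φ(−3.364) = 0.0008; since p < α = 0.05, reject H₀.

z = -3.3636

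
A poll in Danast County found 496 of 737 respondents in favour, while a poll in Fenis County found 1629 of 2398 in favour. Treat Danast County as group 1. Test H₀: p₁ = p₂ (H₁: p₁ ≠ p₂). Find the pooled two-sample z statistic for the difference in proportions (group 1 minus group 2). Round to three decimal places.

z = -0.321

p̂₁ = 496/737 = 0.67300, p̂₂ = 1629/2398 = 0.67932.
Pooled p̂ = (496+1629)/(737+2398) = 2125/3135 = 0.67783.
SE = √(0.218376 × 0.00177387) = 0.01968.
z = (0.67300 − 0.67932)/0.01968 = -0.00632/0.01968 = -0.321.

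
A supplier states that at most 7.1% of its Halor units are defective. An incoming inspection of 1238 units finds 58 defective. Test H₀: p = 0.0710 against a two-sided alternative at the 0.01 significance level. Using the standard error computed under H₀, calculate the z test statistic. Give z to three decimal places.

p̂ = 58/1238 = 0.046850.
SE = √(p₀(1−p₀)/n) = √(0.065959/1238) = 0.007299.
z = (0.046850 − 0.071)/0.007299 = -0.024150/0.007299 = -3.309.
p-value = 2·P(Z > 3.309) ≈ 0.0009; since p < α = 0.01, reject H₀.

z = -3.309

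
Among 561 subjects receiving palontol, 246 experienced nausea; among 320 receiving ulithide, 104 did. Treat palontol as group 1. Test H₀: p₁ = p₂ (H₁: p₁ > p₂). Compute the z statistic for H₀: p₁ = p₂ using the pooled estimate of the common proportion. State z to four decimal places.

z = 3.3111

p̂₁ = 246/561 = 0.438503, p̂₂ = 104/320 = 0.325000.
Pooled p̂ = (246+104)/(561+320) = 350/881 = 0.397276.
SE = √(0.239448 × 0.00490753) = 0.034280.
z = (0.438503 − 0.325000)/0.034280 = 0.113503/0.034280 = 3.3111.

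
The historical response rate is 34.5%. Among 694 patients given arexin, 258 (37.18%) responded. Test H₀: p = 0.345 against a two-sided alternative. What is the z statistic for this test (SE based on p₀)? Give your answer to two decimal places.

z = 1.48

p̂ = 258/694 ≈ 0.37176.
Standard error under H₀: √(0.345×0.655/694) = 0.01804.
z = (0.37176 − 0.345)/0.01804 = 0.02676/0.01804 = 1.48.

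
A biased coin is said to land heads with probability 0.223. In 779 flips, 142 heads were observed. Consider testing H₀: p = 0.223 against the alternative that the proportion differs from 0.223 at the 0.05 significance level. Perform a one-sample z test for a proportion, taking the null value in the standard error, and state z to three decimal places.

p̂ = 142/779 ≈ 0.182285.
SE = √(p₀(1−p₀)/n) = √(0.17327/779) = 0.014914.
z = (0.182285 − 0.223)/0.014914 = -0.040715/0.014914 = -2.730.
p-value = 2·P(Z > 2.730) ≈ 0.0063, so at α = 0.05 we reject H₀.

z = -2.730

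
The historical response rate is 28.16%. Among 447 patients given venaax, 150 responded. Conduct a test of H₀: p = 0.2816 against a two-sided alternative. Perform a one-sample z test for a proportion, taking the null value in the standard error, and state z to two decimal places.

p̂ = 150/447 ≈ 0.3356.
Standard error under H₀: √(0.2816×0.7184/447) = 0.0213.
z = (0.3356 − 0.2816)/0.0213 = 0.0540/0.0213 = 2.54.
p-value = 2·P(Z > 2.537) ≈ 0.0112.

z = 2.54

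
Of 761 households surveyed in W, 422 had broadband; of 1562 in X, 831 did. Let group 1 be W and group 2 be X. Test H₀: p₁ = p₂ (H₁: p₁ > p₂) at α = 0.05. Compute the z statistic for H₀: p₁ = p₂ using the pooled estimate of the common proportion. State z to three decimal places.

z = 1.022

p̂₁ = 422/761 = 0.55453, p̂₂ = 831/1562 = 0.53201.
Pooled p̂ = (422+831)/(761+1562) = 1253/2323 = 0.53939.
SE = √(p̂(1−p̂)(1/n₁+1/n₂)) = √(0.53939·0.46061·0.00195427) = √(0.000485534) = 0.02203.
z = (0.55453 − 0.53201)/0.02203 = 0.02252/0.02203 = 1.022.
p-value = P(Z > 1.022) ≈ 0.1534, so at α = 0.05 we fail to reject H₀.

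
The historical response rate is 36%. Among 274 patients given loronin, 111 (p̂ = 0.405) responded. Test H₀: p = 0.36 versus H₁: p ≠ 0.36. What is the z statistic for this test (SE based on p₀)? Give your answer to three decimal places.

p̂ = 111/274 ≈ 0.40511.
SE = √(p₀(1−p₀)/n) = √(0.2304/274) = 0.02900.
z = (0.40511 − 0.36)/0.02900 = 0.04511/0.02900 = 1.556.

z = 1.556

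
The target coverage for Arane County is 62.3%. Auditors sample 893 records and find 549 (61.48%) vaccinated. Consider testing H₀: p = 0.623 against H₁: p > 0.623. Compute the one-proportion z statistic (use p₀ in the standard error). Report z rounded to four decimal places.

p̂ = 549/893 = 0.6147816.
Under H₀, SE = √(0.623·0.377/893) = √(0.000263013) = 0.0162177.
z = (0.6147816 − 0.623)/0.0162177 = -0.0082184/0.0162177 = -0.5068.

z = -0.5068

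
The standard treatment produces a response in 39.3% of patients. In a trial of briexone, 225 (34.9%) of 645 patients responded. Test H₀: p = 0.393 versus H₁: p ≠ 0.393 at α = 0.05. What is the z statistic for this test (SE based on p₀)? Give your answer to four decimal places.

p̂ = 225/645 ≈ 0.348837.
Standard error under H₀: √(0.393×0.607/645) = 0.019231.
z = (0.348837 − 0.393)/0.019231 = -0.044163/0.019231 = -2.2964.
Two-sided p-value ≈ 2·Φ(−2.296) = 0.0217. With α = 0.05, reject H₀.

z = -2.2964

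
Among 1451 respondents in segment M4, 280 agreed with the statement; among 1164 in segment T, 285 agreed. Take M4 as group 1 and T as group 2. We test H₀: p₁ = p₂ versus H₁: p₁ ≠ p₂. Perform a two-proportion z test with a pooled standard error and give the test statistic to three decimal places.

p̂₁ = 280/1451 ≈ 0.192970, p̂₂ = 285/1164 ≈ 0.244845.
Pooled p̂ = (280+285)/(1451+1164) = 565/2615 = 0.216061.
SE = √(p̂(1−p̂)(1/n₁+1/n₂)) = √(0.216061·0.783939·0.00154829) = √(0.000262247) = 0.016194.
z = (0.192970 − 0.244845)/0.016194 = -0.051875/0.016194 = -3.203.

z = -3.203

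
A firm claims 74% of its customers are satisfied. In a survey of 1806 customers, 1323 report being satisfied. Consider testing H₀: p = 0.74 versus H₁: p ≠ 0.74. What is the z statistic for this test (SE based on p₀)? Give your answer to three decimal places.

p̂ = 1323/1806 ≈ 0.73256.
Under H₀, SE = √(0.74·0.26/1806) = √(0.000106534) = 0.01032.
z = (0.73256 − 0.74)/0.01032 = -0.00744/0.01032 = -0.721.

z = -0.721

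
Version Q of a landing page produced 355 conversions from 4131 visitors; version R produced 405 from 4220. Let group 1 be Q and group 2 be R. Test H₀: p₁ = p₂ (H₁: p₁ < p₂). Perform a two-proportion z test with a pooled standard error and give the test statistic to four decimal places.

p̂₁ = 355/4131 ≈ 0.08593561, p̂₂ = 405/4220 ≈ 0.09597156.
Pooled p̂ = (355+405)/(4131+4220) = 760/8351 = 0.09100707.
SE = √(p̂(1−p̂)(1/n₁+1/n₂)) = √(0.09100707·0.90899293·0.000479039) = √(3.96284e-05) = 0.00629511.
z = (0.08593561 − 0.09597156)/0.00629511 = -0.01003595/0.00629511 = -1.5942.

z = -1.5942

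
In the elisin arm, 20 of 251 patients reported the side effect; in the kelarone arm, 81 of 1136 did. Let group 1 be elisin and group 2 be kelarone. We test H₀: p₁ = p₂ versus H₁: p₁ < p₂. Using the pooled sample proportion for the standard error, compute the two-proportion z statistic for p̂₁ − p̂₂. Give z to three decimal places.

z = 0.462

p̂₁ = 20/251 ≈ 0.07968, p̂₂ = 81/1136 ≈ 0.07130.
Pooled p̂ = (20+81)/(251+1136) = 101/1387 = 0.07282.
SE = √(0.0675164 × 0.00486435) = 0.01812.
z = (0.07968 − 0.07130)/0.01812 = 0.00838/0.01812 = 0.462.
p-value = P(Z < 0.462) ≈ 0.6781.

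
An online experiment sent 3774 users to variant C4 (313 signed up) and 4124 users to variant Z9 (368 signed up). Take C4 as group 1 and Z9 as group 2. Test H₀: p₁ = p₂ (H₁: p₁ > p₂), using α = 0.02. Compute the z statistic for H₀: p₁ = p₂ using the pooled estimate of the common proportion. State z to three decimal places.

p̂₁ = 313/3774 = 0.082936, p̂₂ = 368/4124 = 0.089234.
Pooled p̂ = (313+368)/(3774+4124) = 681/7898 = 0.086224.
SE = √(0.0787897 × 0.000507454) = 0.006323.
z = (0.082936 − 0.089234)/0.006323 = -0.006298/0.006323 = -0.996.
p-value = P(Z > -0.996) ≈ 0.8404. With α = 0.02, fail to reject H₀.

z = -0.996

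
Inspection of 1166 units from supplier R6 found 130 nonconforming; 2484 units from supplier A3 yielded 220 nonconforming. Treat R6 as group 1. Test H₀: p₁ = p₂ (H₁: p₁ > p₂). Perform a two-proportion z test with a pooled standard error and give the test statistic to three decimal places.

p̂₁ = 130/1166 ≈ 0.11149, p̂₂ = 220/2484 ≈ 0.08857.
Pooled p̂ = (130+220)/(1166+2484) = 350/3650 = 0.09589.
SE = √(0.0866954 × 0.00126021) = 0.01045.
z = (0.11149 − 0.08857)/0.01045 = 0.02292/0.01045 = 2.193.

z = 2.193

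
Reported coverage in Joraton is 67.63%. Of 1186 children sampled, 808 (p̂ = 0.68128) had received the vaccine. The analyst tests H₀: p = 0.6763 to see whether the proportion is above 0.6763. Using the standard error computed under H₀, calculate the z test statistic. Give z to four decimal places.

p̂ = 808/1186 = 0.681282.
SE = √(p₀(1−p₀)/n) = √(0.21892/1186) = 0.013586.
z = (0.681282 − 0.6763)/0.013586 = 0.004982/0.013586 = 0.3667.
p-value = P(Z > 0.367) ≈ 0.3569.

z = 0.3667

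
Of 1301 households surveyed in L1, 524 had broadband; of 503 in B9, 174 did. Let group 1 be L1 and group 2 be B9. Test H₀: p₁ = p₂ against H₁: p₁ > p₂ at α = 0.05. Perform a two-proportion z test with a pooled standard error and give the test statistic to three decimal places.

p̂₁ = 524/1301 ≈ 0.40277, p̂₂ = 174/503 ≈ 0.34592.
Pooled p̂ = (524+174)/(1301+503) = 698/1804 = 0.38692.
SE = √(0.237212 × 0.00275671) = 0.02557.
z = (0.40277 − 0.34592)/0.02557 = 0.05685/0.02557 = 2.223.
p-value = P(Z > 2.223) ≈ 0.0131; since p < α = 0.05, reject H₀.

z = 2.223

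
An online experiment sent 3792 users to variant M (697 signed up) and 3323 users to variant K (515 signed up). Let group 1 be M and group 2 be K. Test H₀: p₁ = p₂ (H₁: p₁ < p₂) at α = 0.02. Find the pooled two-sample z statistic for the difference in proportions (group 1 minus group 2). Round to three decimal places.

p̂₁ = 697/3792 ≈ 0.183808, p̂₂ = 515/3323 ≈ 0.154980.
Pooled p̂ = (697+515)/(3792+3323) = 1212/7115 = 0.170344.
SE = √(p̂(1−p̂)(1/n₁+1/n₂)) = √(0.170344·0.829656·0.000564646) = √(7.97998e-05) = 0.008933.
z = (0.183808 − 0.154980)/0.008933 = 0.028828/0.008933 = 3.227.
p-value = P(Z < 3.227) ≈ 0.9994, so at α = 0.02 we fail to reject H₀.

z = 3.227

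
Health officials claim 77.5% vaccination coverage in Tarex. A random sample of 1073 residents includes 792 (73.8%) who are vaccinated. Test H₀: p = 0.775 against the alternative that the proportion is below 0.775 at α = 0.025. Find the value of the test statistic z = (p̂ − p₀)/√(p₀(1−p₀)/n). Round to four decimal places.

p̂ = 792/1073 = 0.738117.
Under H₀, SE = √(0.775·0.225/1073) = √(0.000162512) = 0.012748.
z = (0.738117 − 0.775)/0.012748 = -0.036883/0.012748 = -2.8932.
p-value = P(Z < -2.893) ≈ 0.0019. With α = 0.025, reject H₀.

z = -2.8932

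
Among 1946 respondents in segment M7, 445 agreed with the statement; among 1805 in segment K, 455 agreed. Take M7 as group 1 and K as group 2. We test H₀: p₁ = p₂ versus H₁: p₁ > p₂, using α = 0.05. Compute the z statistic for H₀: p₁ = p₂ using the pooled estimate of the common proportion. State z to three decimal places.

p̂₁ = 445/1946 = 0.22867, p̂₂ = 455/1805 = 0.25208.
Pooled p̂ = (445+455)/(1946+1805) = 900/3751 = 0.23994.
SE = √(0.182367 × 0.00106789) = 0.01396.
z = (0.22867 − 0.25208)/0.01396 = -0.02341/0.01396 = -1.677.
p-value = P(Z > -1.677) ≈ 0.9532, so at α = 0.05 we fail to reject H₀.

z = -1.677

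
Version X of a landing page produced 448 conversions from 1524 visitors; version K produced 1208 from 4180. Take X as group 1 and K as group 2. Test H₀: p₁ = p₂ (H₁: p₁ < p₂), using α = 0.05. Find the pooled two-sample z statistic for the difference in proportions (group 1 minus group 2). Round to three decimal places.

z = 0.366

p̂₁ = 448/1524 ≈ 0.293963, p̂₂ = 1208/4180 ≈ 0.288995.
Pooled p̂ = (448+1208)/(1524+4180) = 1656/5704 = 0.290323.
SE = √(p̂(1−p̂)(1/n₁+1/n₂)) = √(0.290323·0.709677·0.000895402) = √(0.000184485) = 0.013583.
z = (0.293963 − 0.288995)/0.013583 = 0.004968/0.013583 = 0.366.
p-value = P(Z < 0.366) ≈ 0.6427. With α = 0.05, fail to reject H₀.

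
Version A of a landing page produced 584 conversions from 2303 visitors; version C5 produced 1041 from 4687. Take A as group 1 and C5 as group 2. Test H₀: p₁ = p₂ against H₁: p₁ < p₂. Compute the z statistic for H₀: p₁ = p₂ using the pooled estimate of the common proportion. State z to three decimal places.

p̂₁ = 584/2303 = 0.25358, p̂₂ = 1041/4687 = 0.22210.
Pooled p̂ = (584+1041)/(2303+4687) = 1625/6990 = 0.23247.
SE = √(p̂(1−p̂)(1/n₁+1/n₂)) = √(0.23247·0.76753·0.000647572) = √(0.000115547) = 0.01075.
z = (0.25358 − 0.22210)/0.01075 = 0.03148/0.01075 = 2.928.
p-value = P(Z < 2.928) ≈ 0.9983.

z = 2.928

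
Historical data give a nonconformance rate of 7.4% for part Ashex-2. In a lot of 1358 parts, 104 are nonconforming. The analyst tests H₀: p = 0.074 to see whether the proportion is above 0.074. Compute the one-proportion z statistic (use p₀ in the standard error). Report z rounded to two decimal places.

z = 0.36

p̂ = 104/1358 ≈ 0.07658.
Standard error under H₀: √(0.074×0.926/1358) = 0.00710.
z = (0.07658 − 0.074)/0.00710 = 0.00258/0.00710 = 0.36.
p-value = P(Z > 0.364) ≈ 0.3581.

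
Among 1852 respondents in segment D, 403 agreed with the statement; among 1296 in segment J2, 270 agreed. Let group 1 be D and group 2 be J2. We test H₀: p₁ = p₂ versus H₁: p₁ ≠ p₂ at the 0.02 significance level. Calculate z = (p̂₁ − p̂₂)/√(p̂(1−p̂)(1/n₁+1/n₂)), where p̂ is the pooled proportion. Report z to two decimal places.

z = 0.62

p̂₁ = 403/1852 = 0.21760, p̂₂ = 270/1296 = 0.20833.
Pooled p̂ = (403+270)/(1852+1296) = 673/3148 = 0.21379.
SE = √(p̂(1−p̂)(1/n₁+1/n₂)) = √(0.21379·0.78621·0.00131156) = √(0.00022045) = 0.01485.
z = (0.21760 − 0.20833)/0.01485 = 0.00927/0.01485 = 0.62.
p-value = 2·P(Z > 0.624) ≈ 0.5324. With α = 0.02, fail to reject H₀.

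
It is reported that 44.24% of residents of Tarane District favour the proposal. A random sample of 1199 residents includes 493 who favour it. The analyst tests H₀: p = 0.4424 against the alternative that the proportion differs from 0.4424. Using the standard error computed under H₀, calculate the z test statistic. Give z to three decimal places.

z = -2.177

p̂ = 493/1199 = 0.41118.
SE = √(p₀(1−p₀)/n) = √(0.24668/1199) = 0.01434.
z = (0.41118 − 0.4424)/0.01434 = -0.03122/0.01434 = -2.177.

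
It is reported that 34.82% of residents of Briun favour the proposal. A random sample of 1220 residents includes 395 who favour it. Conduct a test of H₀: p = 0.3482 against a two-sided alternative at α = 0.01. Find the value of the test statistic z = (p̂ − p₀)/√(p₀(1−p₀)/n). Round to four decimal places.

p̂ = 395/1220 ≈ 0.3237705.
Standard error under H₀: √(0.3482×0.6518/1220) = 0.0136393.
z = (0.3237705 − 0.3482)/0.0136393 = -0.0244295/0.0136393 = -1.7911.
Two-sided p-value ≈ 2·Φ(−1.791) = 0.0733; since p > α = 0.01, fail to reject H₀.

z = -1.7911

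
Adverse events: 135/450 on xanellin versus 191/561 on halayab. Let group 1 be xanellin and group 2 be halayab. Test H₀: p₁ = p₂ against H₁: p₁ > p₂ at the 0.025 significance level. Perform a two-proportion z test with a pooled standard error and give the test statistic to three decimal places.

z = -1.368

p̂₁ = 135/450 ≈ 0.30000, p̂₂ = 191/561 ≈ 0.34046.
Pooled p̂ = (135+191)/(450+561) = 326/1011 = 0.32245.
SE = √(p̂(1−p̂)(1/n₁+1/n₂)) = √(0.32245·0.67755·0.00400475) = √(0.000874947) = 0.02958.
z = (0.30000 − 0.34046)/0.02958 = -0.04046/0.02958 = -1.368.
p-value = P(Z > -1.368) ≈ 0.9143; since p > α = 0.025, fail to reject H₀.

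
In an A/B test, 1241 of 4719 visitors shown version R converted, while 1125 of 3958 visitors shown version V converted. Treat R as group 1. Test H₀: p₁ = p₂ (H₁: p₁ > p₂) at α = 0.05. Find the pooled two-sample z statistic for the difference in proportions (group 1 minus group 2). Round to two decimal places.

p̂₁ = 1241/4719 ≈ 0.2630, p̂₂ = 1125/3958 ≈ 0.2842.
Pooled p̂ = (1241+1125)/(4719+3958) = 2366/8677 = 0.2727.
SE = √(p̂(1−p̂)(1/n₁+1/n₂)) = √(0.2727·0.7273·0.000464562) = √(9.21335e-05) = 0.0096.
z = (0.2630 − 0.2842)/0.0096 = -0.0212/0.0096 = -2.21.
p-value = P(Z > -2.214) ≈ 0.9866, so at α = 0.05 we fail to reject H₀.

z = -2.21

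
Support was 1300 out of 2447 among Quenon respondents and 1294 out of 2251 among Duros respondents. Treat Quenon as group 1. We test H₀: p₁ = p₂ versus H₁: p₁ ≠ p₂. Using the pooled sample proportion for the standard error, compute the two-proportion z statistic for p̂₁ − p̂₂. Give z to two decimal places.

z = -3.00

p̂₁ = 1300/2447 = 0.53126, p̂₂ = 1294/2251 = 0.57486.
Pooled p̂ = (1300+1294)/(2447+2251) = 2594/4698 = 0.55215.
SE = √(p̂(1−p̂)(1/n₁+1/n₂)) = √(0.55215·0.44785·0.000852911) = √(0.000210908) = 0.01452.
z = (0.53126 − 0.57486)/0.01452 = -0.04360/0.01452 = -3.00.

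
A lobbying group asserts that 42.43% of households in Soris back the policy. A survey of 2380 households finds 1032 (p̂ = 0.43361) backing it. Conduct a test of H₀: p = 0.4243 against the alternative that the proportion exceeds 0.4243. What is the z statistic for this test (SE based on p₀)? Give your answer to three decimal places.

z = 0.919

p̂ = 1032/2380 ≈ 0.43361.
SE = √(p₀(1−p₀)/n) = √(0.24427/2380) = 0.01013.
z = (0.43361 − 0.4243)/0.01013 = 0.00931/0.01013 = 0.919.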